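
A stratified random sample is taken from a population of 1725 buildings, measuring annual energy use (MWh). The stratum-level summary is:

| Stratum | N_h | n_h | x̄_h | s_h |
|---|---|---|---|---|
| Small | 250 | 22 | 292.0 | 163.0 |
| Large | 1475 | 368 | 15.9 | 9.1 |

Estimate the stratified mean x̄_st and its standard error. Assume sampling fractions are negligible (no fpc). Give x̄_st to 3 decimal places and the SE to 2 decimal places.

x̄_st ≈ 55.914, SE ≈ 5.05

x̄_st = Σ W_h x̄_h = (250·292.0 + 1475·15.9)/1725 = 55.91449
V̂(x̄_st) = Σ W_h² s_h²/n_h, with W_h = N_h/N and N = 1725:
  stratum Small: (250/1725)²·163.0²/22 = 25.3661
  stratum Large: (1475/1725)²·9.1²/368 = 0.164528
V̂(x̄_st) = 25.5307
SE(x̄_st) = √25.5307 = 5.05279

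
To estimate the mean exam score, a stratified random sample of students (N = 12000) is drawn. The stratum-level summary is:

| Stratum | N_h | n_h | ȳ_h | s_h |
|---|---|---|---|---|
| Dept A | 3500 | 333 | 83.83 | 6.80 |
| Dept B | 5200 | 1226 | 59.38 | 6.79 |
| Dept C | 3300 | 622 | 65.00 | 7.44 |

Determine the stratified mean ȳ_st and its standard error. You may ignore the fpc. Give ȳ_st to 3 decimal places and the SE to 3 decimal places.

ȳ_st = Σ W_h ȳ_h = (3500·83.83 + 5200·59.38 + 3300·65.00)/12000 = 68.05675
V̂(ȳ_st) = Σ W_h² s_h²/n_h, with W_h = N_h/N and N = 12000:
  stratum Dept A: (3500/12000)²·6.80²/333 = 0.0118126
  stratum Dept B: (5200/12000)²·6.79²/1226 = 0.00706144
  stratum Dept C: (3300/12000)²·7.44²/622 = 0.00673009
V̂(ȳ_st) = 0.0256042
SE(ȳ_st) = √0.0256042 = 0.160013

ȳ_st ≈ 68.057, SE ≈ 0.160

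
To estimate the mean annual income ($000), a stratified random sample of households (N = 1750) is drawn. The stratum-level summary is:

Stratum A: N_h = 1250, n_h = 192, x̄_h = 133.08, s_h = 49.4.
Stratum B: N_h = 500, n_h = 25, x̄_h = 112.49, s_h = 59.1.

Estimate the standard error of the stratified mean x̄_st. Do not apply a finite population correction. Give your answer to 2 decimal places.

SE(x̄_st) ≈ 4.23

V̂(x̄_st) = Σ W_h² s_h²/n_h, with W_h = N_h/N and N = 1750:
  stratum A: (1250/1750)²·49.4²/192 = 6.4848
  stratum B: (500/1750)²·59.1²/25 = 11.4051
V̂(x̄_st) = 17.8899
SE(x̄_st) = √17.8899 = 4.22964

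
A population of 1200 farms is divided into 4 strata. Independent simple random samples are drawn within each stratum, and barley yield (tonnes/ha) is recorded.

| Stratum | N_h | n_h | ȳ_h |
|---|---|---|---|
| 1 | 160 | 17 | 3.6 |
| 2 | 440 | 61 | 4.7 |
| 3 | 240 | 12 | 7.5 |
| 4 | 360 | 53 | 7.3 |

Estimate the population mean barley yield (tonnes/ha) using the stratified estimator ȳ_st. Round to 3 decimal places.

ȳ_st ≈ 5.893

N = Σ N_h = 1200. Stratum weights W_h = N_h/N.
ȳ_st = (160·3.6 + 440·4.7 + 240·7.5 + 360·7.3) / 1200 = 5.89333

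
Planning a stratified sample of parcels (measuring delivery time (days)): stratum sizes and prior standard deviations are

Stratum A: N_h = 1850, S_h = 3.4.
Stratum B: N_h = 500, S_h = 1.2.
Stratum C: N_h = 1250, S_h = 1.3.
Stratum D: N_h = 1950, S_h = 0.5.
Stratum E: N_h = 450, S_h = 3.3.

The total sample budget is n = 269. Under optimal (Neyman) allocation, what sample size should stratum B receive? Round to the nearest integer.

15

Neyman allocation: n_h = n · N_h S_h / Σ N_i S_i, with n = 269.
  stratum A: N_h·S_h = 1850·3.4 = 6290.00
  stratum B: N_h·S_h = 500·1.2 = 600.00
  stratum C: N_h·S_h = 1250·1.3 = 1625.00
  stratum D: N_h·S_h = 1950·0.5 = 975.00
  stratum E: N_h·S_h = 450·3.3 = 1485.00
Σ N_h S_h = 10975.00
n for stratum B = 269·600.00/10975.00 = 14.706 → 15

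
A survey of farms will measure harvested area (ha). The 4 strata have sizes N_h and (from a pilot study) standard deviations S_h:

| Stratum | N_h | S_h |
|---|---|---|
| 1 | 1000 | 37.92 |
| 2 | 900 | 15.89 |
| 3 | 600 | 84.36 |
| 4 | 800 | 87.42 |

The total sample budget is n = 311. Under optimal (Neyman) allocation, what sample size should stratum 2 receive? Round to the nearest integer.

Neyman allocation: n_h = n · N_h S_h / Σ N_i S_i, with n = 311.
  stratum 1: N_h·S_h = 1000·37.92 = 37920.00
  stratum 2: N_h·S_h = 900·15.89 = 14301.00
  stratum 3: N_h·S_h = 600·84.36 = 50616.00
  stratum 4: N_h·S_h = 800·87.42 = 69936.00
Σ N_h S_h = 172773.00
n for stratum 2 = 311·14301.00/172773.00 = 25.743 → 26

26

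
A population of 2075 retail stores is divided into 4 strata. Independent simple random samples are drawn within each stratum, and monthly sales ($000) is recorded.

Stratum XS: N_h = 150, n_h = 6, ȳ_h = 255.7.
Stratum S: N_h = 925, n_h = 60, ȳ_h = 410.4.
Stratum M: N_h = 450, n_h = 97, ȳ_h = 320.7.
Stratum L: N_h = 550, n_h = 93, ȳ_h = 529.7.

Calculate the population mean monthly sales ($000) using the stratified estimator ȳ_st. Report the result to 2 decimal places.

N = Σ N_h = 2075. Stratum weights W_h = N_h/N.
ȳ_st = (150·255.7 + 925·410.4 + 450·320.7 + 550·529.7) / 2075 = 411.3855

ȳ_st ≈ 411.39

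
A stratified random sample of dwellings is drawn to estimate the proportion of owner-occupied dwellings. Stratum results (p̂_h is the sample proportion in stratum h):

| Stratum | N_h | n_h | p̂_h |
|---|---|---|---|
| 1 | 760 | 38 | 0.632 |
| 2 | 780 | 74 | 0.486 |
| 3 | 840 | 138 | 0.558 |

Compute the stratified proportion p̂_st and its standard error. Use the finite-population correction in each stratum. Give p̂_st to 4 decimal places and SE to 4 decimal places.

N = 2380; stratum weights W_h = N_h/N.
p̂_st = Σ W_h p̂_h = (760·0.632 + 780·0.486 + 840·0.558)/2380 = 0.55803
V̂(p̂_st) = Σ W_h² (1 − n_h/N_h) p̂_h(1−p̂_h)/(n_h−1):
  stratum 1: (760/2380)²·(1 − 38/760)·0.632·0.368/37 = 0.00060892
  stratum 2: (780/2380)²·(1 − 74/780)·0.486·0.514/73 = 0.000332676
  stratum 3: (840/2380)²·(1 − 138/840)·0.558·0.442/137 = 0.000187412
V̂(p̂_st) = 0.00112901; SE = √V̂ = 0.0336007

p̂_st ≈ 0.5580, SE ≈ 0.0336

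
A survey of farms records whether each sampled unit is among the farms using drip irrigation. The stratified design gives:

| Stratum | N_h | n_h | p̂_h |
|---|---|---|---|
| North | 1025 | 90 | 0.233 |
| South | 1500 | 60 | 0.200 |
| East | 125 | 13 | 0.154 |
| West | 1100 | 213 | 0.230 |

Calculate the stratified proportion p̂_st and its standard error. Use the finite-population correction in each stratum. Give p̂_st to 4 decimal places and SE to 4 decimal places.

N = 3750; stratum weights W_h = N_h/N.
p̂_st = Σ W_h p̂_h = (1025·0.233 + 1500·0.200 + 125·0.154 + 1100·0.230)/3750 = 0.21629
V̂(p̂_st) = Σ W_h² (1 − n_h/N_h) p̂_h(1−p̂_h)/(n_h−1):
  stratum North: (1025/3750)²·(1 − 90/1025)·0.233·0.767/89 = 0.000136847
  stratum South: (1500/3750)²·(1 − 60/1500)·0.200·0.800/59 = 0.000416542
  stratum East: (125/3750)²·(1 − 13/125)·0.154·0.846/12 = 1.08087e-05
  stratum West: (1100/3750)²·(1 − 213/1100)·0.230·0.770/212 = 5.79611e-05
V̂(p̂_st) = 0.000622159; SE = √V̂ = 0.0249431

p̂_st ≈ 0.2163, SE ≈ 0.0249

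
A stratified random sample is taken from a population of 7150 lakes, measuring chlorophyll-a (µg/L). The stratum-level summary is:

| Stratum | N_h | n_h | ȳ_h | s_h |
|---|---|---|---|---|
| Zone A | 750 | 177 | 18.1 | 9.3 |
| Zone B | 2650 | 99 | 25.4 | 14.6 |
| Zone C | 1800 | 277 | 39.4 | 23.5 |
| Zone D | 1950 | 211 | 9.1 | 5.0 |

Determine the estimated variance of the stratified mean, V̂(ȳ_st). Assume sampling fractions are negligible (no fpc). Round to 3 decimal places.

V̂(ȳ_st) = Σ W_h² s_h²/n_h, with W_h = N_h/N and N = 7150:
  stratum Zone A: (750/7150)²·9.3²/177 = 0.00537654
  stratum Zone B: (2650/7150)²·14.6²/99 = 0.295767
  stratum Zone C: (1800/7150)²·23.5²/277 = 0.126354
  stratum Zone D: (1950/7150)²·5.0²/211 = 0.00881282
V̂(ȳ_st) = 0.436311

V̂(ȳ_st) ≈ 0.436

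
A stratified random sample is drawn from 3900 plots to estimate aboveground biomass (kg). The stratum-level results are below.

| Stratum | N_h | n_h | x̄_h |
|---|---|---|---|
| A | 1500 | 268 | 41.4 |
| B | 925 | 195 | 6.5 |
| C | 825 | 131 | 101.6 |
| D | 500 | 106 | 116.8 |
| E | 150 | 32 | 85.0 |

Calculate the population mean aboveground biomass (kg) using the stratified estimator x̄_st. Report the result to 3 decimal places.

N = Σ N_h = 3900. Stratum weights W_h = N_h/N.
x̄_st = (1500·41.4 + 925·6.5 + 825·101.6 + 500·116.8 + 150·85.0) / 3900 = 57.20064

x̄_st ≈ 57.201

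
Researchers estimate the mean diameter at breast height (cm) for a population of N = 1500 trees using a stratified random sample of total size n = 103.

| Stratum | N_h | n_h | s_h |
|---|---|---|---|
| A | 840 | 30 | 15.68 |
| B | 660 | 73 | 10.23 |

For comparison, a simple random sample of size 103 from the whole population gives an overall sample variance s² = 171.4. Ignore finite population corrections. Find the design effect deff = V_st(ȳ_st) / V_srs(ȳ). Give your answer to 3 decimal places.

V̂(ȳ_st) = Σ W_h² s_h²/n_h, with W_h = N_h/N and N = 1500:
  stratum A: (840/1500)²·15.68²/30 = 2.57008
  stratum B: (660/1500)²·10.23²/73 = 0.277545
V_st = 2.84763
V_srs = s²/n = 171.4/103 = 1.66408
deff = V_st / V_srs = 2.84763/1.66408 = 1.7112

deff ≈ 1.711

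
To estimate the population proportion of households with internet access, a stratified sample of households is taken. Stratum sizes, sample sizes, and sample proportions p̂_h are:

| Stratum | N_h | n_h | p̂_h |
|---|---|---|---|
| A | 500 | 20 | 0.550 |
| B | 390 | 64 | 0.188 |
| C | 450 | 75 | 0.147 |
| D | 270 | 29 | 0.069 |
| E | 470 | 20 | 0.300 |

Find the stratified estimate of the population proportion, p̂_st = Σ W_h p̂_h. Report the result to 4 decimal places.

p̂_st ≈ 0.2760

N = 2080; stratum weights W_h = N_h/N.
p̂_st = Σ W_h p̂_h = (500·0.550 + 390·0.188 + 450·0.147 + 270·0.069 + 470·0.300)/2080 = 0.27601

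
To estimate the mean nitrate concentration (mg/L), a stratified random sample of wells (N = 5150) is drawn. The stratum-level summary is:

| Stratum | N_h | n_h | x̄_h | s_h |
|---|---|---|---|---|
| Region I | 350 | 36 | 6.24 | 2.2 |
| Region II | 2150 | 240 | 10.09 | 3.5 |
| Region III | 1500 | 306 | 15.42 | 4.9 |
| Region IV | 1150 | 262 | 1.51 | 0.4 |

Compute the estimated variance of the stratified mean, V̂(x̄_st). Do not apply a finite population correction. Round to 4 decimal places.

V̂(x̄_st) ≈ 0.0162

V̂(x̄_st) = Σ W_h² s_h²/n_h, with W_h = N_h/N and N = 5150:
  stratum Region I: (350/5150)²·2.2²/36 = 0.000620961
  stratum Region II: (2150/5150)²·3.5²/240 = 0.00889585
  stratum Region III: (1500/5150)²·4.9²/306 = 0.00665639
  stratum Region IV: (1150/5150)²·0.4²/262 = 3.04509e-05
V̂(x̄_st) = 0.0162036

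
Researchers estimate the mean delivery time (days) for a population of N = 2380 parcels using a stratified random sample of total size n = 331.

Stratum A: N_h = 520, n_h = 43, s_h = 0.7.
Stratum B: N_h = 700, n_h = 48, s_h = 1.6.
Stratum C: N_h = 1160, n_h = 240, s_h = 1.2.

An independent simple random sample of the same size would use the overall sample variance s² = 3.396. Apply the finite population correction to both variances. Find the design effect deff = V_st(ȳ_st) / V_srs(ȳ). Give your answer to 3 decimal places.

V̂(ȳ_st) = Σ W_h² (1 − n_h/N_h) s_h²/n_h, with W_h = N_h/N and N = 2380:
  stratum A: (520/2380)²·(1 − 43/520)·0.7²/43 = 0.000498994
  stratum B: (700/2380)²·(1 − 48/700)·1.6²/48 = 0.00429725
  stratum C: (1160/2380)²·(1 − 240/1160)·1.2²/240 = 0.00113043
V_st = 0.00592667
V_srs = (1 − 331/2380)·3.396/331 = 0.00883293
deff = V_st / V_srs = 0.00592667/0.00883293 = 0.6710

deff ≈ 0.671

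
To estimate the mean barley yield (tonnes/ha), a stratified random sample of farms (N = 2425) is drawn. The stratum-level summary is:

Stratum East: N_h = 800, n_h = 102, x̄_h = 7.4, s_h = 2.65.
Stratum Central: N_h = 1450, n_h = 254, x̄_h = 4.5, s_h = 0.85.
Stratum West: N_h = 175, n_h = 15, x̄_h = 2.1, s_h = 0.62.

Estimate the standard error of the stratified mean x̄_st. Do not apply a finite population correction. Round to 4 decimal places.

SE(x̄_st) ≈ 0.0930

V̂(x̄_st) = Σ W_h² s_h²/n_h, with W_h = N_h/N and N = 2425:
  stratum East: (800/2425)²·2.65²/102 = 0.00749287
  stratum Central: (1450/2425)²·0.85²/254 = 0.00101699
  stratum West: (175/2425)²·0.62²/15 = 0.000133458
V̂(x̄_st) = 0.00864332
SE(x̄_st) = √0.00864332 = 0.0929694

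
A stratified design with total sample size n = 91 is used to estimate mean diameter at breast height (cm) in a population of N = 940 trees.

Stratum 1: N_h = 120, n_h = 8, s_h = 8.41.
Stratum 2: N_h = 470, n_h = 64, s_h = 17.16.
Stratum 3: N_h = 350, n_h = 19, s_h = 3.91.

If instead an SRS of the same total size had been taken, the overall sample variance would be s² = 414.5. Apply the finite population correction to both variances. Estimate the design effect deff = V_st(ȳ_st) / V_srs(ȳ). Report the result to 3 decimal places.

V̂(ȳ_st) = Σ W_h² (1 − n_h/N_h) s_h²/n_h, with W_h = N_h/N and N = 940:
  stratum 1: (120/940)²·(1 − 8/120)·8.41²/8 = 0.134476
  stratum 2: (470/940)²·(1 − 64/470)·17.16²/64 = 0.993626
  stratum 3: (350/940)²·(1 − 19/350)·3.91²/19 = 0.105497
V_st = 1.2336
V_srs = (1 − 91/940)·414.5/91 = 4.11399
deff = V_st / V_srs = 1.2336/4.11399 = 0.2999

deff ≈ 0.300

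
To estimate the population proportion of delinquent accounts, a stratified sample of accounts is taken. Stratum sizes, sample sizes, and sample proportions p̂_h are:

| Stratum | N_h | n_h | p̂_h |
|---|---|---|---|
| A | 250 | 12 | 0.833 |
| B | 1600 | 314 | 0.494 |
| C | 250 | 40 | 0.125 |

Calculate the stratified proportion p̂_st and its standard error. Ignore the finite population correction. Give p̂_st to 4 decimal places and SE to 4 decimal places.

p̂_st ≈ 0.4904, SE ≈ 0.0261

N = 2100; stratum weights W_h = N_h/N.
p̂_st = Σ W_h p̂_h = (250·0.833 + 1600·0.494 + 250·0.125)/2100 = 0.49043
V̂(p̂_st) = Σ W_h² p̂_h(1−p̂_h)/(n_h−1):
  stratum A: (250/2100)²·0.833·0.167/11 = 0.00017923
  stratum B: (1600/2100)²·0.494·0.506/313 = 0.00046359
  stratum C: (250/2100)²·0.125·0.875/39 = 3.97461e-05
V̂(p̂_st) = 0.000682566; SE = √V̂ = 0.026126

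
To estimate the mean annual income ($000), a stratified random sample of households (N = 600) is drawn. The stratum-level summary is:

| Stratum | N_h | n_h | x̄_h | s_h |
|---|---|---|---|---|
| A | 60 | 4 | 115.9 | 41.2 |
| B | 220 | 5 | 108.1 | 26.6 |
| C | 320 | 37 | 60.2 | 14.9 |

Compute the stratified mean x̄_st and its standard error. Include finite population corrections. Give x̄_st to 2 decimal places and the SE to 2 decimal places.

x̄_st = Σ W_h x̄_h = (60·115.9 + 220·108.1 + 320·60.2)/600 = 83.33333
V̂(x̄_st) = Σ W_h² (1 − n_h/N_h) s_h²/n_h, with W_h = N_h/N and N = 600:
  stratum A: (60/600)²·(1 − 4/60)·41.2²/4 = 3.96069
  stratum B: (220/600)²·(1 − 5/220)·26.6²/5 = 18.5931
  stratum C: (320/600)²·(1 − 37/320)·14.9²/37 = 1.5094
V̂(x̄_st) = 24.0632
SE(x̄_st) = √24.0632 = 4.90543

x̄_st ≈ 83.33, SE ≈ 4.91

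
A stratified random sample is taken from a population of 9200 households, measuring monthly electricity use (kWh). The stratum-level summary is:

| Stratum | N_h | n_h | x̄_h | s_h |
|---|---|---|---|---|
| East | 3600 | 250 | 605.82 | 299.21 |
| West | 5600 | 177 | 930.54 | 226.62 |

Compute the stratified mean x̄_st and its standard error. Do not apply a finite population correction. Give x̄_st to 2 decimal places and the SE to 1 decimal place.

x̄_st = Σ W_h x̄_h = (3600·605.82 + 5600·930.54)/9200 = 803.47565
V̂(x̄_st) = Σ W_h² s_h²/n_h, with W_h = N_h/N and N = 9200:
  stratum East: (3600/9200)²·299.21²/250 = 54.8329
  stratum West: (5600/9200)²·226.62²/177 = 107.504
V̂(x̄_st) = 162.337
SE(x̄_st) = √162.337 = 12.7411

x̄_st ≈ 803.48, SE ≈ 12.7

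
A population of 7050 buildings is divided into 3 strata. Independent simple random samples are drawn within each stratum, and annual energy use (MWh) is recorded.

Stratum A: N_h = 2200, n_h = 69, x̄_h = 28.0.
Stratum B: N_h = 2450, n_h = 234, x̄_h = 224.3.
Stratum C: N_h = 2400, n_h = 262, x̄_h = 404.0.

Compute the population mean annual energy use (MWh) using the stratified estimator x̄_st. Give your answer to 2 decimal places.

x̄_st ≈ 224.22

N = Σ N_h = 7050. Stratum weights W_h = N_h/N.
x̄_st = (2200·28.0 + 2450·224.3 + 2400·404.0) / 7050 = 224.2177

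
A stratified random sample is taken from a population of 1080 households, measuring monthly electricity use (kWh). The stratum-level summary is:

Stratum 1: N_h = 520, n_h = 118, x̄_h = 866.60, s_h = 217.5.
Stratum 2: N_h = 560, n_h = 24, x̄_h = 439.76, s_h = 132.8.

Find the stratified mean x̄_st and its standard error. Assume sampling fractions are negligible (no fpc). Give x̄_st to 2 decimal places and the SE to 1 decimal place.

x̄_st ≈ 645.28, SE ≈ 17.0

x̄_st = Σ W_h x̄_h = (520·866.60 + 560·439.76)/1080 = 645.27556
V̂(x̄_st) = Σ W_h² s_h²/n_h, with W_h = N_h/N and N = 1080:
  stratum 1: (520/1080)²·217.5²/118 = 92.9385
  stratum 2: (560/1080)²·132.8²/24 = 197.567
V̂(x̄_st) = 290.505
SE(x̄_st) = √290.505 = 17.0442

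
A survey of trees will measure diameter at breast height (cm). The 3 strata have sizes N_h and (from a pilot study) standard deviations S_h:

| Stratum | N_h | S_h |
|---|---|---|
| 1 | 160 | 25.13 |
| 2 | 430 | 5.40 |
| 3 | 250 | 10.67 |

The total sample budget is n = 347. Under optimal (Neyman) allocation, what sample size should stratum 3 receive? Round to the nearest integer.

Neyman allocation: n_h = n · N_h S_h / Σ N_i S_i, with n = 347.
  stratum 1: N_h·S_h = 160·25.13 = 4020.80
  stratum 2: N_h·S_h = 430·5.40 = 2322.00
  stratum 3: N_h·S_h = 250·10.67 = 2667.50
Σ N_h S_h = 9010.30
n for stratum 3 = 347·2667.50/9010.30 = 102.729 → 103

103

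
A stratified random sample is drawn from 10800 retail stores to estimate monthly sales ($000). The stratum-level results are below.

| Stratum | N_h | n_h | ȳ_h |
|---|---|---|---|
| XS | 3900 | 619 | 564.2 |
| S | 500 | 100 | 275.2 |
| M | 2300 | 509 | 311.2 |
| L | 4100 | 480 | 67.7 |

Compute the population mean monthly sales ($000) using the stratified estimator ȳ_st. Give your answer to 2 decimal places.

ȳ_st ≈ 308.45

N = Σ N_h = 10800. Stratum weights W_h = N_h/N.
ȳ_st = (3900·564.2 + 500·275.2 + 2300·311.2 + 4100·67.7) / 10800 = 308.4546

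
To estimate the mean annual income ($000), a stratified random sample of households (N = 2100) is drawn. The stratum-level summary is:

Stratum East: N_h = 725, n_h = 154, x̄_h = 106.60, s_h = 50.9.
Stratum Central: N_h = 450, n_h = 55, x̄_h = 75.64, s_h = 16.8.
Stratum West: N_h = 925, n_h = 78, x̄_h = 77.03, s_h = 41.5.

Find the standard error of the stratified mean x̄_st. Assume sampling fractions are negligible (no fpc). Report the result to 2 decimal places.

V̂(x̄_st) = Σ W_h² s_h²/n_h, with W_h = N_h/N and N = 2100:
  stratum East: (725/2100)²·50.9²/154 = 2.00517
  stratum Central: (450/2100)²·16.8²/55 = 0.235636
  stratum West: (925/2100)²·41.5²/78 = 4.28397
V̂(x̄_st) = 6.52478
SE(x̄_st) = √6.52478 = 2.55437

SE(x̄_st) ≈ 2.55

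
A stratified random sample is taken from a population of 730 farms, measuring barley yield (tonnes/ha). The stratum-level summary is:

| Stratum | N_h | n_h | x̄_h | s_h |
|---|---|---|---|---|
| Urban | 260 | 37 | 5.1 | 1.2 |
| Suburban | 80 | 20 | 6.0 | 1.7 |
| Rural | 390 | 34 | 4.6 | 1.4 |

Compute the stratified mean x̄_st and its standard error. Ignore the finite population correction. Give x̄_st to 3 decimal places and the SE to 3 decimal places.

x̄_st = Σ W_h x̄_h = (260·5.1 + 80·6.0 + 390·4.6)/730 = 4.93151
V̂(x̄_st) = Σ W_h² s_h²/n_h, with W_h = N_h/N and N = 730:
  stratum Urban: (260/730)²·1.2²/37 = 0.00493698
  stratum Suburban: (80/730)²·1.7²/20 = 0.00173541
  stratum Rural: (390/730)²·1.4²/34 = 0.0164536
V̂(x̄_st) = 0.023126
SE(x̄_st) = √0.023126 = 0.152072

x̄_st ≈ 4.932, SE ≈ 0.152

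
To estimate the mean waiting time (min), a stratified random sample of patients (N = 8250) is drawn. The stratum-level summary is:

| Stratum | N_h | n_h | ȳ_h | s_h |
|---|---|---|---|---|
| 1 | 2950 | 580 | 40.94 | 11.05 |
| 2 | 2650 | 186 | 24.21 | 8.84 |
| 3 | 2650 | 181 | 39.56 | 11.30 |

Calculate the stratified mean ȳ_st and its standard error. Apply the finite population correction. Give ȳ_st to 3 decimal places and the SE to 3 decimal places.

ȳ_st = Σ W_h ȳ_h = (2950·40.94 + 2650·24.21 + 2650·39.56)/8250 = 35.12285
V̂(ȳ_st) = Σ W_h² (1 − n_h/N_h) s_h²/n_h, with W_h = N_h/N and N = 8250:
  stratum 1: (2950/8250)²·(1 − 580/2950)·11.05²/580 = 0.0216251
  stratum 2: (2650/8250)²·(1 − 186/2650)·8.84²/186 = 0.0403061
  stratum 3: (2650/8250)²·(1 − 181/2650)·11.30²/181 = 0.0678168
V̂(ȳ_st) = 0.129748
SE(ȳ_st) = √0.129748 = 0.360206

ȳ_st ≈ 35.123, SE ≈ 0.360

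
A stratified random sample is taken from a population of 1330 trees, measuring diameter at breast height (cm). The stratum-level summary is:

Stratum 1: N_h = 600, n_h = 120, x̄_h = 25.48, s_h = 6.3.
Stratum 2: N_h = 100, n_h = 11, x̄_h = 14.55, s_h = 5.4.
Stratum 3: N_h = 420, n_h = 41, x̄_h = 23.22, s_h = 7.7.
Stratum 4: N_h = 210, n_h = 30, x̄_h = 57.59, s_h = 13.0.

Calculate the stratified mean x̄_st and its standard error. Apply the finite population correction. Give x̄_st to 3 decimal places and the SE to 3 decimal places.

x̄_st = Σ W_h x̄_h = (600·25.48 + 100·14.55 + 420·23.22 + 210·57.59)/1330 = 29.01451
V̂(x̄_st) = Σ W_h² (1 − n_h/N_h) s_h²/n_h, with W_h = N_h/N and N = 1330:
  stratum 1: (600/1330)²·(1 − 120/600)·6.3²/120 = 0.0538504
  stratum 2: (100/1330)²·(1 − 11/100)·5.4²/11 = 0.0133377
  stratum 3: (420/1330)²·(1 − 41/420)·7.7²/41 = 0.130132
  stratum 4: (210/1330)²·(1 − 30/210)·13.0²/30 = 0.12038
V̂(x̄_st) = 0.3177
SE(x̄_st) = √0.3177 = 0.563649

x̄_st ≈ 29.015, SE ≈ 0.564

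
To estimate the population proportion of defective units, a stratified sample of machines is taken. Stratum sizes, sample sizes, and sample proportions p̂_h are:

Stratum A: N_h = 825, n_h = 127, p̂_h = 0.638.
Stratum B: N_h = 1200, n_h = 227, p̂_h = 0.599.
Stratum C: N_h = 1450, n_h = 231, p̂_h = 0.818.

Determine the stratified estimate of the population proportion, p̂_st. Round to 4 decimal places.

p̂_st ≈ 0.6996

N = 3475; stratum weights W_h = N_h/N.
p̂_st = Σ W_h p̂_h = (825·0.638 + 1200·0.599 + 1450·0.818)/3475 = 0.69964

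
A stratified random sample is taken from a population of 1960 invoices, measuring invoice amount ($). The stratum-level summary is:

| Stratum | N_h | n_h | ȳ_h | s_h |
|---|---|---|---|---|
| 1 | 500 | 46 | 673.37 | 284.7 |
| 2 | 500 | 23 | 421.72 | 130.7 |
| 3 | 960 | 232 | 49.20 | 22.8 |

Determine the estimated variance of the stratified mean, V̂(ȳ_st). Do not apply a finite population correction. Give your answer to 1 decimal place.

V̂(ȳ_st) = Σ W_h² s_h²/n_h, with W_h = N_h/N and N = 1960:
  stratum 1: (500/1960)²·284.7²/46 = 114.669
  stratum 2: (500/1960)²·130.7²/23 = 48.3338
  stratum 3: (960/1960)²·22.8²/232 = 0.537542
V̂(ȳ_st) = 163.54

V̂(ȳ_st) ≈ 163.5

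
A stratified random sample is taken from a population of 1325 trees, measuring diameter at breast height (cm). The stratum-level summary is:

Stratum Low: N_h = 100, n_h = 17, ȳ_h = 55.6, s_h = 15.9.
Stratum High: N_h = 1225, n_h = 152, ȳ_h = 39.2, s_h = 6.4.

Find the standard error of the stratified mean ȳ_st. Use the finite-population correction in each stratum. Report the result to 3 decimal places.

V̂(ȳ_st) = Σ W_h² (1 − n_h/N_h) s_h²/n_h, with W_h = N_h/N and N = 1325:
  stratum Low: (100/1325)²·(1 − 17/100)·15.9²/17 = 0.0703059
  stratum High: (1225/1325)²·(1 − 152/1225)·6.4²/152 = 0.201753
V̂(ȳ_st) = 0.272059
SE(ȳ_st) = √0.272059 = 0.521593

SE(ȳ_st) ≈ 0.522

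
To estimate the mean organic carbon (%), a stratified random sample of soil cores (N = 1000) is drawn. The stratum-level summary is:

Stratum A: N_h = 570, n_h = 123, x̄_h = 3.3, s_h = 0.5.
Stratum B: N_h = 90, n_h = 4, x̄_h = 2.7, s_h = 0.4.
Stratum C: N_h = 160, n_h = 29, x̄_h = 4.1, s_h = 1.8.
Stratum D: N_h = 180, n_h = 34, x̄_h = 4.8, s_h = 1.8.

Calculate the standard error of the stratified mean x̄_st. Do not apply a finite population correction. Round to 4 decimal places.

SE(x̄_st) ≈ 0.0833

V̂(x̄_st) = Σ W_h² s_h²/n_h, with W_h = N_h/N and N = 1000:
  stratum A: (570/1000)²·0.5²/123 = 0.000660366
  stratum B: (90/1000)²·0.4²/4 = 0.000324
  stratum C: (160/1000)²·1.8²/29 = 0.00286014
  stratum D: (180/1000)²·1.8²/34 = 0.00308753
V̂(x̄_st) = 0.00693203
SE(x̄_st) = √0.00693203 = 0.0832588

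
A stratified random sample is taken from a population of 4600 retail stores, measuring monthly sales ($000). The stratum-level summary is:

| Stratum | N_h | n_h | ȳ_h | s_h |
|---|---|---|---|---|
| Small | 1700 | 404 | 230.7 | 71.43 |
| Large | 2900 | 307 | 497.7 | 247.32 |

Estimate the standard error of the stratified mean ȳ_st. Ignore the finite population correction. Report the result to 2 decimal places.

V̂(ȳ_st) = Σ W_h² s_h²/n_h, with W_h = N_h/N and N = 4600:
  stratum Small: (1700/4600)²·71.43²/404 = 1.72489
  stratum Large: (2900/4600)²·247.32²/307 = 79.1882
V̂(ȳ_st) = 80.9131
SE(ȳ_st) = √80.9131 = 8.99517

SE(ȳ_st) ≈ 9.00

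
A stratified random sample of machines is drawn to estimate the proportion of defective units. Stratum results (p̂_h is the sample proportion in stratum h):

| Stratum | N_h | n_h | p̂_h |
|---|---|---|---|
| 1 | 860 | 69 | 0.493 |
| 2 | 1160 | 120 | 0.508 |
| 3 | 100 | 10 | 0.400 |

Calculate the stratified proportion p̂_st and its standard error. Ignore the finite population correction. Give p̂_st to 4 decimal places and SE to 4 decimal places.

N = 2120; stratum weights W_h = N_h/N.
p̂_st = Σ W_h p̂_h = (860·0.493 + 1160·0.508 + 100·0.400)/2120 = 0.49682
V̂(p̂_st) = Σ W_h² p̂_h(1−p̂_h)/(n_h−1):
  stratum 1: (860/2120)²·0.493·0.507/68 = 0.000604883
  stratum 2: (1160/2120)²·0.508·0.492/119 = 0.00062882
  stratum 3: (100/2120)²·0.400·0.600/9 = 5.93331e-05
V̂(p̂_st) = 0.00129304; SE = √V̂ = 0.0359588

p̂_st ≈ 0.4968, SE ≈ 0.0360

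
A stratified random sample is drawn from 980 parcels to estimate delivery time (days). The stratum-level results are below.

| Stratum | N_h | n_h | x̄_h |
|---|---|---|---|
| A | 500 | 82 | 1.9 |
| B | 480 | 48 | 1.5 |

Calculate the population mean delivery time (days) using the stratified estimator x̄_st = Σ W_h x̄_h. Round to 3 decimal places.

N = Σ N_h = 980. Stratum weights W_h = N_h/N.
x̄_st = (500·1.9 + 480·1.5) / 980 = 1.70408

x̄_st ≈ 1.704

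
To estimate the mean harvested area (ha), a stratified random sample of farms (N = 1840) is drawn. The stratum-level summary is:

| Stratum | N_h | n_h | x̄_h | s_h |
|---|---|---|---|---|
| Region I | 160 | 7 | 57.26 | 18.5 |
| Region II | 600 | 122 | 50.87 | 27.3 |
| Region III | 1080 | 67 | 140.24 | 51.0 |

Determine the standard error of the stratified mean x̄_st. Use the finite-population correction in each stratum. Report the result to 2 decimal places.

SE(x̄_st) ≈ 3.66

V̂(x̄_st) = Σ W_h² (1 − n_h/N_h) s_h²/n_h, with W_h = N_h/N and N = 1840:
  stratum Region I: (160/1840)²·(1 − 7/160)·18.5²/7 = 0.353526
  stratum Region II: (600/1840)²·(1 − 122/600)·27.3²/122 = 0.517498
  stratum Region III: (1080/1840)²·(1 − 67/1080)·51.0²/67 = 12.5448
V̂(x̄_st) = 13.4158
SE(x̄_st) = √13.4158 = 3.66276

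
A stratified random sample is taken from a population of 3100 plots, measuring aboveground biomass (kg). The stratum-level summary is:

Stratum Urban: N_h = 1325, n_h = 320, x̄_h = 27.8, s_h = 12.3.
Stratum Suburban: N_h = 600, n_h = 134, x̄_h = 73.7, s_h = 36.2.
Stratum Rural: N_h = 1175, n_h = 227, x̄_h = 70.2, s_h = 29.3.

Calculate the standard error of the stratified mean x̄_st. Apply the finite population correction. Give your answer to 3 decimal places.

SE(x̄_st) ≈ 0.888

V̂(x̄_st) = Σ W_h² (1 − n_h/N_h) s_h²/n_h, with W_h = N_h/N and N = 3100:
  stratum Urban: (1325/3100)²·(1 − 320/1325)·12.3²/320 = 0.0655117
  stratum Suburban: (600/3100)²·(1 − 134/600)·36.2²/134 = 0.284529
  stratum Rural: (1175/3100)²·(1 − 227/1175)·29.3²/227 = 0.438361
V̂(x̄_st) = 0.788402
SE(x̄_st) = √0.788402 = 0.88792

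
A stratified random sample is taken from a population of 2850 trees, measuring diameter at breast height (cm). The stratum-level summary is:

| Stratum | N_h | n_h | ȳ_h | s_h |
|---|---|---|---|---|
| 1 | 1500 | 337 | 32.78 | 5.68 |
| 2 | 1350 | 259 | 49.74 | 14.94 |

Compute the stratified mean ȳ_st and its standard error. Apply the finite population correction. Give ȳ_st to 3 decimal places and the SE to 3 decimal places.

ȳ_st = Σ W_h ȳ_h = (1500·32.78 + 1350·49.74)/2850 = 40.81368
V̂(ȳ_st) = Σ W_h² (1 − n_h/N_h) s_h²/n_h, with W_h = N_h/N and N = 2850:
  stratum 1: (1500/2850)²·(1 − 337/1500)·5.68²/337 = 0.0205612
  stratum 2: (1350/2850)²·(1 − 259/1350)·14.94²/259 = 0.156268
V̂(ȳ_st) = 0.176829
SE(ȳ_st) = √0.176829 = 0.420511

ȳ_st ≈ 40.814, SE ≈ 0.421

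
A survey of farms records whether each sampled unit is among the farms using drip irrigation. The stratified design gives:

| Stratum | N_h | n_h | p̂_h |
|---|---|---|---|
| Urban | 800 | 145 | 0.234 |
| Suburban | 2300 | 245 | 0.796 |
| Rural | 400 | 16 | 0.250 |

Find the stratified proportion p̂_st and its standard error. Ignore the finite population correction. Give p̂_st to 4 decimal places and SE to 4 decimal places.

p̂_st ≈ 0.6051, SE ≈ 0.0227

N = 3500; stratum weights W_h = N_h/N.
p̂_st = Σ W_h p̂_h = (800·0.234 + 2300·0.796 + 400·0.250)/3500 = 0.60514
V̂(p̂_st) = Σ W_h² p̂_h(1−p̂_h)/(n_h−1):
  stratum Urban: (800/3500)²·0.234·0.766/144 = 6.50318e-05
  stratum Suburban: (2300/3500)²·0.796·0.204/244 = 0.000287391
  stratum Rural: (400/3500)²·0.250·0.750/15 = 0.000163265
V̂(p̂_st) = 0.000515688; SE = √V̂ = 0.0227088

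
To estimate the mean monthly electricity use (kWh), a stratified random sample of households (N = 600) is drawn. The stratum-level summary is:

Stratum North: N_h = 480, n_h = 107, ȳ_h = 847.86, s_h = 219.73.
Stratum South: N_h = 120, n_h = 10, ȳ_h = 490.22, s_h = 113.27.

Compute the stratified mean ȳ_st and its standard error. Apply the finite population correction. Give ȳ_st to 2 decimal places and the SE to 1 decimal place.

ȳ_st = Σ W_h ȳ_h = (480·847.86 + 120·490.22)/600 = 776.33200
V̂(ȳ_st) = Σ W_h² (1 − n_h/N_h) s_h²/n_h, with W_h = N_h/N and N = 600:
  stratum North: (480/600)²·(1 − 107/480)·219.73²/107 = 224.41
  stratum South: (120/600)²·(1 − 10/120)·113.27²/10 = 47.0437
V̂(ȳ_st) = 271.454
SE(ȳ_st) = √271.454 = 16.4759

ȳ_st ≈ 776.33, SE ≈ 16.5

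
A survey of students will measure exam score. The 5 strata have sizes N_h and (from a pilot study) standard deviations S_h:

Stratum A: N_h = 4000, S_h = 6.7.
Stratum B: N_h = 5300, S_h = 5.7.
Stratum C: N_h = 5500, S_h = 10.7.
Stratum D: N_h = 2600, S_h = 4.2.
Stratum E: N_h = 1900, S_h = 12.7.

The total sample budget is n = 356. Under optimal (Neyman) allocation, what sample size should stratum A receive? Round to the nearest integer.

63

Neyman allocation: n_h = n · N_h S_h / Σ N_i S_i, with n = 356.
  stratum A: N_h·S_h = 4000·6.7 = 26800.00
  stratum B: N_h·S_h = 5300·5.7 = 30210.00
  stratum C: N_h·S_h = 5500·10.7 = 58850.00
  stratum D: N_h·S_h = 2600·4.2 = 10920.00
  stratum E: N_h·S_h = 1900·12.7 = 24130.00
Σ N_h S_h = 150910.00
n for stratum A = 356·26800.00/150910.00 = 63.222 → 63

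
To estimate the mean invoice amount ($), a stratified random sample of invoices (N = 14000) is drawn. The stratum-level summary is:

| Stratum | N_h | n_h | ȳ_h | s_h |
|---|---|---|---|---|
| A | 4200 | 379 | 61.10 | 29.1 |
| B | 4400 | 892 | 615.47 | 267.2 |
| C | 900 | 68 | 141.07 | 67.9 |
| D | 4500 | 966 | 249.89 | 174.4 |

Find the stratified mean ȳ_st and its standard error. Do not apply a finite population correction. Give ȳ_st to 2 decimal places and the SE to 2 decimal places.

ȳ_st = Σ W_h ȳ_h = (4200·61.10 + 4400·615.47 + 900·141.07 + 4500·249.89)/14000 = 301.15400
V̂(ȳ_st) = Σ W_h² s_h²/n_h, with W_h = N_h/N and N = 14000:
  stratum A: (4200/14000)²·29.1²/379 = 0.201089
  stratum B: (4400/14000)²·267.2²/892 = 7.90601
  stratum C: (900/14000)²·67.9²/68 = 0.280194
  stratum D: (4500/14000)²·174.4²/966 = 3.25301
V̂(ȳ_st) = 11.6403
SE(ȳ_st) = √11.6403 = 3.41179

ȳ_st ≈ 301.15, SE ≈ 3.41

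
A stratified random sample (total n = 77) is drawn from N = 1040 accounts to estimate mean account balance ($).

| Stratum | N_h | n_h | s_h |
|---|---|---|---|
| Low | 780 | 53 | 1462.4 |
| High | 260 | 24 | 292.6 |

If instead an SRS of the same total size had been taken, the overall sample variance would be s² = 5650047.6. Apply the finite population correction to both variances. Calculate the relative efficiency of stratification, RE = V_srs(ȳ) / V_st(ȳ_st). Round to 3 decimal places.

V̂(ȳ_st) = Σ W_h² (1 − n_h/N_h) s_h²/n_h, with W_h = N_h/N and N = 1040:
  stratum Low: (780/1040)²·(1 − 53/780)·1462.4²/53 = 21155.3
  stratum High: (260/1040)²·(1 − 24/260)·292.6²/24 = 202.375
V_st = 21357.7
V_srs = (1 − 77/1040)·5650047.6/77 = 67944.5
Relative efficiency = V_srs / V_st = 67944.5/21357.7 = 3.1813

RE ≈ 3.181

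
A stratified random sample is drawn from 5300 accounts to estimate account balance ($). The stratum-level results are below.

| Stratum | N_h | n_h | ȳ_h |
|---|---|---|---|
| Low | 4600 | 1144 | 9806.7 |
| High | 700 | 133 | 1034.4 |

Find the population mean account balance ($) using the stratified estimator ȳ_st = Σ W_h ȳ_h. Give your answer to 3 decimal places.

N = Σ N_h = 5300. Stratum weights W_h = N_h/N.
ȳ_st = (4600·9806.7 + 700·1034.4) / 5300 = 8648.09434

ȳ_st ≈ 8648.094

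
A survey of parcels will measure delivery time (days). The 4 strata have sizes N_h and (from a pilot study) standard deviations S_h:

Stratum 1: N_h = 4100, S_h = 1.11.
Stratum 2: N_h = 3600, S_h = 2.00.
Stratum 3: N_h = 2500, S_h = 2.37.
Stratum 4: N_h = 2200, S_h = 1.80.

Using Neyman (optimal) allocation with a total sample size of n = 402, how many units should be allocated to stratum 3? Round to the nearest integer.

Neyman allocation: n_h = n · N_h S_h / Σ N_i S_i, with n = 402.
  stratum 1: N_h·S_h = 4100·1.11 = 4551.00
  stratum 2: N_h·S_h = 3600·2.00 = 7200.00
  stratum 3: N_h·S_h = 2500·2.37 = 5925.00
  stratum 4: N_h·S_h = 2200·1.80 = 3960.00
Σ N_h S_h = 21636.00
n for stratum 3 = 402·5925.00/21636.00 = 110.087 → 110

110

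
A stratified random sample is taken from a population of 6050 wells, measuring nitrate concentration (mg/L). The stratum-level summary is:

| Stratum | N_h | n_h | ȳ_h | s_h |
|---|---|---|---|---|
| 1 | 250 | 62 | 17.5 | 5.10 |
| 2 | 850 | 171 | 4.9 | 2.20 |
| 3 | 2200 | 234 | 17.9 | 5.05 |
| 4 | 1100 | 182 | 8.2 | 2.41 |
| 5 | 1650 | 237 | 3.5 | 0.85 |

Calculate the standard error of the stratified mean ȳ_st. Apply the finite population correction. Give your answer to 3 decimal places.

SE(ȳ_st) ≈ 0.122

V̂(ȳ_st) = Σ W_h² (1 − n_h/N_h) s_h²/n_h, with W_h = N_h/N and N = 6050:
  stratum 1: (250/6050)²·(1 − 62/250)·5.10²/62 = 0.000538686
  stratum 2: (850/6050)²·(1 − 171/850)·2.20²/171 = 0.0004463
  stratum 3: (2200/6050)²·(1 − 234/2200)·5.05²/234 = 0.0128784
  stratum 4: (1100/6050)²·(1 − 182/1100)·2.41²/182 = 0.000880415
  stratum 5: (1650/6050)²·(1 − 237/1650)·0.85²/237 = 0.00019418
V̂(ȳ_st) = 0.014938
SE(ȳ_st) = √0.014938 = 0.122221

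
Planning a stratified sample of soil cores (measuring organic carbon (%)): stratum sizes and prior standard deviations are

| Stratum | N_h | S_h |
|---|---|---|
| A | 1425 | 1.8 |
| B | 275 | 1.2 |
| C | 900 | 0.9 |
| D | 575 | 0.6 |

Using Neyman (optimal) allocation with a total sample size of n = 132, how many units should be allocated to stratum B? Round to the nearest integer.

11

Neyman allocation: n_h = n · N_h S_h / Σ N_i S_i, with n = 132.
  stratum A: N_h·S_h = 1425·1.8 = 2565.00
  stratum B: N_h·S_h = 275·1.2 = 330.00
  stratum C: N_h·S_h = 900·0.9 = 810.00
  stratum D: N_h·S_h = 575·0.6 = 345.00
Σ N_h S_h = 4050.00
n for stratum B = 132·330.00/4050.00 = 10.756 → 11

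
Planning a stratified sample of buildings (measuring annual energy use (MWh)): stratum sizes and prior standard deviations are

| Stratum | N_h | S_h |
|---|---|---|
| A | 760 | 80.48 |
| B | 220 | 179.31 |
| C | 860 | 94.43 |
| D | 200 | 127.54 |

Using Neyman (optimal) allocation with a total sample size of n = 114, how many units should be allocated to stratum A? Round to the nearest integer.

Neyman allocation: n_h = n · N_h S_h / Σ N_i S_i, with n = 114.
  stratum A: N_h·S_h = 760·80.48 = 61164.80
  stratum B: N_h·S_h = 220·179.31 = 39448.20
  stratum C: N_h·S_h = 860·94.43 = 81209.80
  stratum D: N_h·S_h = 200·127.54 = 25508.00
Σ N_h S_h = 207330.80
n for stratum A = 114·61164.80/207330.80 = 33.631 → 34

34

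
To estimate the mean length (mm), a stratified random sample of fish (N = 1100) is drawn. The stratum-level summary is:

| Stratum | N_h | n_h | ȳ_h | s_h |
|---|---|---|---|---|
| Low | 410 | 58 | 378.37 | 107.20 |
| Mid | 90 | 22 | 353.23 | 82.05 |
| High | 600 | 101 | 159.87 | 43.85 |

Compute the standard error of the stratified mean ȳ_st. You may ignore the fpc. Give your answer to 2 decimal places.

V̂(ȳ_st) = Σ W_h² s_h²/n_h, with W_h = N_h/N and N = 1100:
  stratum Low: (410/1100)²·107.20²/58 = 27.5261
  stratum Mid: (90/1100)²·82.05²/22 = 2.04849
  stratum High: (600/1100)²·43.85²/101 = 5.66415
V̂(ȳ_st) = 35.2387
SE(ȳ_st) = √35.2387 = 5.93622

SE(ȳ_st) ≈ 5.94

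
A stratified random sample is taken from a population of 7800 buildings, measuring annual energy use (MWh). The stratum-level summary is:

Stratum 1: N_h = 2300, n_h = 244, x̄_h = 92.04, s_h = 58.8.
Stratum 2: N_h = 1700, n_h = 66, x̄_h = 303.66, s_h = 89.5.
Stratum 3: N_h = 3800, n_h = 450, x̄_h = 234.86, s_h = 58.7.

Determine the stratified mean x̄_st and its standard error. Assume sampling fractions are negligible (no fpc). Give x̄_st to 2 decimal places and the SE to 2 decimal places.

x̄_st = Σ W_h x̄_h = (2300·92.04 + 1700·303.66 + 3800·234.86)/7800 = 207.74128
V̂(x̄_st) = Σ W_h² s_h²/n_h, with W_h = N_h/N and N = 7800:
  stratum 1: (2300/7800)²·58.8²/244 = 1.23206
  stratum 2: (1700/7800)²·89.5²/66 = 5.76515
  stratum 3: (3800/7800)²·58.7²/450 = 1.81736
V̂(x̄_st) = 8.81457
SE(x̄_st) = √8.81457 = 2.96893

x̄_st ≈ 207.74, SE ≈ 2.97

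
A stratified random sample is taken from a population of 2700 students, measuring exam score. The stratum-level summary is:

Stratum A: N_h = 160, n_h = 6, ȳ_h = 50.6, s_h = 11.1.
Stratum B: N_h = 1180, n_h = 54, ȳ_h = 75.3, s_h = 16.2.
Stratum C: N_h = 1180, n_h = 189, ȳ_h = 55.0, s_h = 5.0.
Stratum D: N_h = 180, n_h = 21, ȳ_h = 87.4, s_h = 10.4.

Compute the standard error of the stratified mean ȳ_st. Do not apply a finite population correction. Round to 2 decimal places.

V̂(ȳ_st) = Σ W_h² s_h²/n_h, with W_h = N_h/N and N = 2700:
  stratum A: (160/2700)²·11.1²/6 = 0.0721119
  stratum B: (1180/2700)²·16.2²/54 = 0.928267
  stratum C: (1180/2700)²·5.0²/189 = 0.0252647
  stratum D: (180/2700)²·10.4²/21 = 0.022891
V̂(ȳ_st) = 1.04853
SE(ȳ_st) = √1.04853 = 1.02398

SE(ȳ_st) ≈ 1.02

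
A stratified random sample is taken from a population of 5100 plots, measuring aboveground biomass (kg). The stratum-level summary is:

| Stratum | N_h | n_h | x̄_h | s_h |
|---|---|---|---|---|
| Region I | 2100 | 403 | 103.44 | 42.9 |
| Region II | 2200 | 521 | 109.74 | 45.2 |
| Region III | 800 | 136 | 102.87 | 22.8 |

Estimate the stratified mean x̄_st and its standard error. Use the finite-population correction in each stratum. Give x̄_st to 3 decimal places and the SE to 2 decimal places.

x̄_st = Σ W_h x̄_h = (2100·103.44 + 2200·109.74 + 800·102.87)/5100 = 106.06824
V̂(x̄_st) = Σ W_h² (1 − n_h/N_h) s_h²/n_h, with W_h = N_h/N and N = 5100:
  stratum Region I: (2100/5100)²·(1 − 403/2100)·42.9²/403 = 0.625706
  stratum Region II: (2200/5100)²·(1 − 521/2200)·45.2²/521 = 0.556894
  stratum Region III: (800/5100)²·(1 − 136/800)·22.8²/136 = 0.0780636
V̂(x̄_st) = 1.26066
SE(x̄_st) = √1.26066 = 1.12279

x̄_st ≈ 106.068, SE ≈ 1.12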